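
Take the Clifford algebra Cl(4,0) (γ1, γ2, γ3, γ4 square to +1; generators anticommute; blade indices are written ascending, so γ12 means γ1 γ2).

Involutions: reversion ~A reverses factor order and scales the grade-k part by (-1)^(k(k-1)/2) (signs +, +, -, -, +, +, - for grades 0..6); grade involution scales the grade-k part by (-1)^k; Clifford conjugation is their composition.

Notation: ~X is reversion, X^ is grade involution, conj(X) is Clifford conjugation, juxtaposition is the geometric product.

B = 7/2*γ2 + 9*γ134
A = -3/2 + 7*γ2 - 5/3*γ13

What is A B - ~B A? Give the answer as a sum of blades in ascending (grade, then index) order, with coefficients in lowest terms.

first term: 49/2 - 21/4*γ2 + 15*γ4 + 35/6*γ123 - 27/2*γ134 - 63*γ1234
second term: 49/2 - 21/4*γ2 - 15*γ4 + 35/6*γ123 + 27/2*γ134 - 63*γ1234
Answer: 30*γ4 - 27*γ134


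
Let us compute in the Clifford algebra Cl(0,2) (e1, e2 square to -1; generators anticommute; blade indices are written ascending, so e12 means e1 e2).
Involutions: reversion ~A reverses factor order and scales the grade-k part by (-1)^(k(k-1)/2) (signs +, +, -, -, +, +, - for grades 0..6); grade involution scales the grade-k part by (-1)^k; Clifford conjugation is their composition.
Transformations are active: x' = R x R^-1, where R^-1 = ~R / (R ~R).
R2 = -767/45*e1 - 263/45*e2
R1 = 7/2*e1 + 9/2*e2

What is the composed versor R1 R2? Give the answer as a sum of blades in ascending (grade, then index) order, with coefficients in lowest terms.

Distribute over the terms of R1 (each basis-blade product reordered to ascending indices, repeated generators contracted through their squares):
(7/2*e1) R2 = 5369/90 - 1841/90*e12
(9/2*e2) R2 = 263/10 + 767/10*e12
Summing the partial products and collecting blades:
Answer: 3868/45 + 2531/45*e12


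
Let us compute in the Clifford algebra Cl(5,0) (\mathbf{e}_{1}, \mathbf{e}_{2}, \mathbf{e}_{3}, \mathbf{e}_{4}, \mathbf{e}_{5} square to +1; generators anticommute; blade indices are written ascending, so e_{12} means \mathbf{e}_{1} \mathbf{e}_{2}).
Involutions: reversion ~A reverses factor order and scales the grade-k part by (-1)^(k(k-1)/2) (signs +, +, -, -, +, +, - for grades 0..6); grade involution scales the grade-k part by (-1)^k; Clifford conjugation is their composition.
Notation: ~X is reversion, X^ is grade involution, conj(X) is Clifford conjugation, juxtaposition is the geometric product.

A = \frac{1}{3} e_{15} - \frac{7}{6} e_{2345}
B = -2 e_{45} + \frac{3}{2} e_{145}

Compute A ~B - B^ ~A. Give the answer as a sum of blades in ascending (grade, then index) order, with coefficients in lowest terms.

first term: -\frac{1}{2} e_{4} - \frac{2}{3} e_{14} + \frac{7}{3} e_{23} - \frac{7}{4} e_{123}
second term: \frac{1}{2} e_{4} + \frac{2}{3} e_{14} - \frac{7}{3} e_{23} - \frac{7}{4} e_{123}
Answer: -e_{4} - \frac{4}{3} e_{14} + \frac{14}{3} e_{23}


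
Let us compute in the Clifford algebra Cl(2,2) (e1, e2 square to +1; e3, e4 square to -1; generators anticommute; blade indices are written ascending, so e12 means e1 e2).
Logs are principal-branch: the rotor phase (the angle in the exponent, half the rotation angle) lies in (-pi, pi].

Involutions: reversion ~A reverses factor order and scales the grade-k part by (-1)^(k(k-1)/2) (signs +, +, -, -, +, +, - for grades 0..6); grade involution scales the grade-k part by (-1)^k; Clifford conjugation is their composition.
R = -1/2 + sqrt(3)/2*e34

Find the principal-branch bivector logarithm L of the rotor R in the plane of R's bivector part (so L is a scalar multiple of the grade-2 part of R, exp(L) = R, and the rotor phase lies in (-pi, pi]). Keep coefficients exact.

The scalar part of R is -1/2, which fixes the principal-branch rotor phase; the unit plane is then the bivector part divided by the sine of that phase, and L is that plane scaled by the phase.
Concretely: cos(phase) = -1/2 gives phase = ±2*pi/3, and since phase/sin(phase) is even the sign is immaterial: L = (phase/sin(phase)) * <R>_2 = (4*sqrt(3)*pi/9) * <R>_2.
Answer: 2*pi/3*e34


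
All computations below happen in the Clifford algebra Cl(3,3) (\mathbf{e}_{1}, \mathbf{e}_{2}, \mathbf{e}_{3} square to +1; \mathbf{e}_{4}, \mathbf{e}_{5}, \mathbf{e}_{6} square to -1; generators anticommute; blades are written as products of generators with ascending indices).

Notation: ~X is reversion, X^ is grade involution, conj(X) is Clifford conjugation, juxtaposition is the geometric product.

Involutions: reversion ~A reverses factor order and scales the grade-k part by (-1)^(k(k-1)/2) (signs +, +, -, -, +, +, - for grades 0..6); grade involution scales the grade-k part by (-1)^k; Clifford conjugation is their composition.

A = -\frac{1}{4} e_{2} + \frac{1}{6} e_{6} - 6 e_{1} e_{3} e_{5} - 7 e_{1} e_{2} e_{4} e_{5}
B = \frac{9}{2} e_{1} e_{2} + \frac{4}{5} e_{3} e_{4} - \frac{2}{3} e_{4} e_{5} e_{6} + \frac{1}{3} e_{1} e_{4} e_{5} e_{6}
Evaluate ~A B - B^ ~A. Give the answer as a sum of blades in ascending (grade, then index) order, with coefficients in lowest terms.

first term: \frac{9}{8} e_{1} - \frac{7}{3} e_{2} e_{6} + \frac{569}{18} e_{4} e_{5} - \frac{47}{12} e_{1} e_{2} e_{6} + \frac{437}{90} e_{1} e_{4} e_{5} - \frac{1}{5} e_{2} e_{3} e_{4} + 27 e_{2} e_{3} e_{5} + \frac{32}{15} e_{3} e_{4} e_{6} - \frac{28}{5} e_{1} e_{2} e_{3} e_{5} - 4 e_{1} e_{3} e_{4} e_{6} + \frac{1}{6} e_{2} e_{4} e_{5} e_{6} + \frac{1}{12} e_{1} e_{2} e_{4} e_{5} e_{6}
second term: -\frac{9}{8} e_{1} + \frac{7}{3} e_{2} e_{6} + \frac{565}{18} e_{4} e_{5} + \frac{65}{12} e_{1} e_{2} e_{6} - \frac{437}{90} e_{1} e_{4} e_{5} - \frac{1}{5} e_{2} e_{3} e_{4} - 27 e_{2} e_{3} e_{5} + \frac{32}{15} e_{3} e_{4} e_{6} + \frac{28}{5} e_{1} e_{2} e_{3} e_{5} + 4 e_{1} e_{3} e_{4} e_{6} + \frac{1}{6} e_{2} e_{4} e_{5} e_{6} + \frac{1}{12} e_{1} e_{2} e_{4} e_{5} e_{6}
Answer: \frac{9}{4} e_{1} - \frac{14}{3} e_{2} e_{6} + \frac{2}{9} e_{4} e_{5} - \frac{28}{3} e_{1} e_{2} e_{6} + \frac{437}{45} e_{1} e_{4} e_{5} + 54 e_{2} e_{3} e_{5} - \frac{56}{5} e_{1} e_{2} e_{3} e_{5} - 8 e_{1} e_{3} e_{4} e_{6}


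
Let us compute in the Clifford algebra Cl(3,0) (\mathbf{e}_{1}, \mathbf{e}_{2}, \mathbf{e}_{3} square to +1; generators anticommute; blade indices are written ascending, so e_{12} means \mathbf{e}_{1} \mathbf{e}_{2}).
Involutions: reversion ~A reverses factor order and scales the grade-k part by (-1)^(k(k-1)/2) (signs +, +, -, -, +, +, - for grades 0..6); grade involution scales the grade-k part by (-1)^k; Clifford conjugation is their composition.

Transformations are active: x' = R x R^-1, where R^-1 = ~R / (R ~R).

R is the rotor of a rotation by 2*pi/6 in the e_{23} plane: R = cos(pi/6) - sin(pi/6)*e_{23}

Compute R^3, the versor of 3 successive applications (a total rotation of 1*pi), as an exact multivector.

Rotor phase runs at HALF the rotation angle; powers of one rotor simply add phase, so after 3 steps in e_{23} the phase is 3*pi/6 = \frac{\pi}{2} and R^3 = cos(\frac{\pi}{2}) - sin(\frac{\pi}{2})*e_{23}.
cos(\frac{\pi}{2}) = 0 and sin(\frac{\pi}{2}) = 1, so R^3 = -e_{23}. The net rotation is 1*pi; the rotor keeps the half-angle phase exactly.
Answer: -e_{23}


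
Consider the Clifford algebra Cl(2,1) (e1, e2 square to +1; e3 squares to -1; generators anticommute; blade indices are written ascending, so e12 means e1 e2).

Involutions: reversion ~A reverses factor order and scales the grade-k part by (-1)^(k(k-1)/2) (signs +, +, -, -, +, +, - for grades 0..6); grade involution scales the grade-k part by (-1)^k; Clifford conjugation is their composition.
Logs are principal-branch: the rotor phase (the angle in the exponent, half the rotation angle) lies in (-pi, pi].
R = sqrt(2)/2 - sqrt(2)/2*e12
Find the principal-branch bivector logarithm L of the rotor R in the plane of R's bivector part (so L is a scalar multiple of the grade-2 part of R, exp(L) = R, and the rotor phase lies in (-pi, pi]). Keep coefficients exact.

The scalar part of R is sqrt(2)/2, which pins the rotor phase on the principal branch; dividing the bivector part by the sine of that phase recovers the unit plane, and L is the phase times that plane.
Concretely: cos(phase) = sqrt(2)/2 gives phase = ±pi/4, and since phase/sin(phase) is even the sign is immaterial: L = (phase/sin(phase)) * <R>_2 = (sqrt(2)*pi/4) * <R>_2.
Answer: -pi/4*e12


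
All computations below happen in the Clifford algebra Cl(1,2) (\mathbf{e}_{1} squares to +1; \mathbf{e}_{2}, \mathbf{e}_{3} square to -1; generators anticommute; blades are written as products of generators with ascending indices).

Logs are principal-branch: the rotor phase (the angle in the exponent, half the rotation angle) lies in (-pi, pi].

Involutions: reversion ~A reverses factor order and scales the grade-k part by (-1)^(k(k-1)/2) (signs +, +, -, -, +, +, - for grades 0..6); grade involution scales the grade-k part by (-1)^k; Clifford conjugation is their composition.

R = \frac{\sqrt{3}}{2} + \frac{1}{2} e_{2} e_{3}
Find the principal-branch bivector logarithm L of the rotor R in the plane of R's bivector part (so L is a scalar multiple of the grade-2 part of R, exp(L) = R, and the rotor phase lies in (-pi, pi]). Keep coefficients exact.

The scalar part of R is \frac{\sqrt{3}}{2}, which pins the rotor phase on the principal branch; dividing the bivector part by the sine of that phase recovers the unit plane, and L is the phase times that plane.
Concretely: cos(phase) = \frac{\sqrt{3}}{2} gives phase = ±\frac{\pi}{6}, and since phase/sin(phase) is even the sign is immaterial: L = (phase/sin(phase)) * <R>_2 = (\frac{\pi}{3}) * <R>_2.
Answer: \frac{\pi}{6} e_{2} e_{3}


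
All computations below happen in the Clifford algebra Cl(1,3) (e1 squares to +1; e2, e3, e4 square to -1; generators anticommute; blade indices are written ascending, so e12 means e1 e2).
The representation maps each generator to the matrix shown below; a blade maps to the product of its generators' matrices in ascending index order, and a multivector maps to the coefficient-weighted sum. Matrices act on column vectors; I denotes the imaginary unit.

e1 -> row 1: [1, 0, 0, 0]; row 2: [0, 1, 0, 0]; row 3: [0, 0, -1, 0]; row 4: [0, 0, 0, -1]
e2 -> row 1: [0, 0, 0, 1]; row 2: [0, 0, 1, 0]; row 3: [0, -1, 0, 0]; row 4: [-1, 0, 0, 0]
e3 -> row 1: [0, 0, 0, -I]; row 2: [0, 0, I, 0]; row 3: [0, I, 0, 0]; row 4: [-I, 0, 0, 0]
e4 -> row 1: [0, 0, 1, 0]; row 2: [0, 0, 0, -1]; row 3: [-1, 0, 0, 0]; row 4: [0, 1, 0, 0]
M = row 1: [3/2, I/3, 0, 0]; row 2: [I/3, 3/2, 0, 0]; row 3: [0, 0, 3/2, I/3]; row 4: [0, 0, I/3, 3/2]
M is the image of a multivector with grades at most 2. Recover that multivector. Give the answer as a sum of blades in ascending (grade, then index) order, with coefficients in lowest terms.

Method: the blade images are trace-orthogonal — tr(rho(e_A) rho(e_B)^-1) = 4 if A = B and 0 otherwise — and rho(e_A)^-1 = (e_A)^2 * rho(e_A) with (e_A)^2 = +1 or -1, so the coefficient of e_A in the preimage is (e_A)^2 * tr(M rho(e_A))/4.
Nonzero projections over blades of grade <= 2: 1: (1)^2 = +1, tr(M 1) = 6, coefficient 3/2; e34: (e34)^2 = -1, tr(M rho(e34)) = 4/3, coefficient -1/3. Every other blade of grade <= 2 projects to 0.
Answer: 3/2 - 1/3*e34


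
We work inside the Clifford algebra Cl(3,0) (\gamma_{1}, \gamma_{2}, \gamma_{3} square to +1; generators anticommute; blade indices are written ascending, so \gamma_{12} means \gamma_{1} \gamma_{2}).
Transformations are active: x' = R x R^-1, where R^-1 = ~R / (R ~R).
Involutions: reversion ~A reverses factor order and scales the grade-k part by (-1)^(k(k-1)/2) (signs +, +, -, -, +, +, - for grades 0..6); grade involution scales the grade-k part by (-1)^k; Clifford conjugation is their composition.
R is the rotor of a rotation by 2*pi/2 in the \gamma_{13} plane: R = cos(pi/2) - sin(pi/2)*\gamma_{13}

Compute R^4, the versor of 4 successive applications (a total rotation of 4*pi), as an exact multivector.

Rotor phase runs at HALF the rotation angle; powers of one rotor simply add phase, so after 4 steps in \gamma_{13} the phase is 4*pi/2 = 2 \pi and R^4 = cos(2 \pi) - sin(2 \pi)*\gamma_{13}.
cos(2 \pi) = 1 and sin(2 \pi) = 0, so R^4 = 1. The total rotation 4*pi is 2 full turns, so every vector returns to itself, yet the rotor is +1, back on the identity sheet (an even number of 2*pi turns).
Answer: 1


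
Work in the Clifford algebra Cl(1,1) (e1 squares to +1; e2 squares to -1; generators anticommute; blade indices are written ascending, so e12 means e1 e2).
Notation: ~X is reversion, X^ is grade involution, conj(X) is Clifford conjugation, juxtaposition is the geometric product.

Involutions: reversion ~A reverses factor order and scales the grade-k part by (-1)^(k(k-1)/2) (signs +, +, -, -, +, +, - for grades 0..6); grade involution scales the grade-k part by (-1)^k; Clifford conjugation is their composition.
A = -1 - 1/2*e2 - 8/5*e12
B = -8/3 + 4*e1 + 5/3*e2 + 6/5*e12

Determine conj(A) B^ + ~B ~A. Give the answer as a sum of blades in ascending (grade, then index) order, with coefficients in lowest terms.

first term: 271/50 + 109/15*e1 + 101/15*e2 - 52/15*e12
second term: 79/50 - 29/15*e1 + 91/15*e2 - 76/15*e12
Answer: 7 + 16/3*e1 + 64/5*e2 - 128/15*e12


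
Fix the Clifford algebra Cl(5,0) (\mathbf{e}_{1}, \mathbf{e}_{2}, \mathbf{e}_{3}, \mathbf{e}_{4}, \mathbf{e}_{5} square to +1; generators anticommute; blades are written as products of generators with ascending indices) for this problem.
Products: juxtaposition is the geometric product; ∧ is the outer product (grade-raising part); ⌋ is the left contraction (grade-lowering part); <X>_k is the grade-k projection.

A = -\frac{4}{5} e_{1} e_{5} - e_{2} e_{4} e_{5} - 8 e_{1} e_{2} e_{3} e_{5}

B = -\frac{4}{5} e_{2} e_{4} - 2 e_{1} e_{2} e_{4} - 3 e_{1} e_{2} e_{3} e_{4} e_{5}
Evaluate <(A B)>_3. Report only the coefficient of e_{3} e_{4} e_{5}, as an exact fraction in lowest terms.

step 1: -24 e_{4} - \frac{4}{5} e_{5} + 3 e_{1} e_{3} + 2 e_{1} e_{5} + \frac{12}{5} e_{2} e_{3} e_{4} - \frac{8}{5} e_{2} e_{4} e_{5} + 16 e_{3} e_{4} e_{5} + \frac{16}{25} e_{1} e_{2} e_{4} e_{5} - \frac{32}{5} e_{1} e_{3} e_{4} e_{5}
step 2: \frac{12}{5} e_{2} e_{3} e_{4} - \frac{8}{5} e_{2} e_{4} e_{5} + 16 e_{3} e_{4} e_{5}
Answer: 16


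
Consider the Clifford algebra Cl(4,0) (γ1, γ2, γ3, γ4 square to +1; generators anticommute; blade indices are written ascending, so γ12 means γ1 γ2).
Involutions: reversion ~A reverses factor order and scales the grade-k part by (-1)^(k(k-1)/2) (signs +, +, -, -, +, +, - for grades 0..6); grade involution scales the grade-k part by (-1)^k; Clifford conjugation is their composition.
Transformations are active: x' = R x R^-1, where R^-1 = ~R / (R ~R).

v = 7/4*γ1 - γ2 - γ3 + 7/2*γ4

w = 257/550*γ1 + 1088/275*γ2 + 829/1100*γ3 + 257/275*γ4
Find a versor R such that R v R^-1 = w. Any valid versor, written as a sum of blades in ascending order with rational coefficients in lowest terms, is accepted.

Key observation: q(v) = q(w) = 277/16 (sandwiches preserve the norm), so R = v + w = 2439/1100*γ1 + 813/275*γ2 - 271/1100*γ3 + 2439/550*γ4 works whenever it is invertible — the component of v along it is kept and (v - w)/2 reverses, sending v to w.
Answer: 2439/1100*γ1 + 813/275*γ2 - 271/1100*γ3 + 2439/550*γ4


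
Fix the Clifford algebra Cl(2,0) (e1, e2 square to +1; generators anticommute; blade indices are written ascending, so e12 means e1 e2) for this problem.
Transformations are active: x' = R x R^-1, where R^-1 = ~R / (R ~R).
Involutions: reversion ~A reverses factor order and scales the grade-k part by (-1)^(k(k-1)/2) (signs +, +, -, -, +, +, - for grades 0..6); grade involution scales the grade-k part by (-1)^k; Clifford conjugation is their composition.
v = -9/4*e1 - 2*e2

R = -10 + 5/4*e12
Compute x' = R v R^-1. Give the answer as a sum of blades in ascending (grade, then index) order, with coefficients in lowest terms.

~R = -10 - 5/4*e12, and R ~R = 1625/16, so R^-1 = ~R / (1625/16).
R v = 20*e1 + 365/16*e2
Answer: -439/260*e1 - 162/65*e2


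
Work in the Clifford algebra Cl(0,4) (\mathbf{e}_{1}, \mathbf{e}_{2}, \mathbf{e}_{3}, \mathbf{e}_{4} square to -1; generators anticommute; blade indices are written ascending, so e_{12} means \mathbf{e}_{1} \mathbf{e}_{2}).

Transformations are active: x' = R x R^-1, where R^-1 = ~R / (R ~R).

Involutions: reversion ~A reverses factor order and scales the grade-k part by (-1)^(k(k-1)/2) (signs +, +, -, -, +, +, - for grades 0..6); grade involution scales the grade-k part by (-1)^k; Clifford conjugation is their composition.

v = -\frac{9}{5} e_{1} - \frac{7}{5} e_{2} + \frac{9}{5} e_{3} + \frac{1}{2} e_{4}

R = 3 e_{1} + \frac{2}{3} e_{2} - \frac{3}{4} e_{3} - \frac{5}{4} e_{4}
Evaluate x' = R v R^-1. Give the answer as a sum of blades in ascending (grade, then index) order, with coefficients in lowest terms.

~R = 3 e_{1} + \frac{2}{3} e_{2} - \frac{3}{4} e_{3} - \frac{5}{4} e_{4}, and R ~R = -\frac{833}{72}, so R^-1 = ~R / (-\frac{833}{72}).
R v = \frac{997}{120} - 3 e_{12} + \frac{81}{20} e_{13} - \frac{3}{4} e_{14} + \frac{3}{20} e_{23} - \frac{17}{12} e_{24} + \frac{15}{8} e_{34}
Answer: -\frac{10449}{4165} e_{1} + \frac{1843}{4165} e_{2} - \frac{6021}{8330} e_{3} + \frac{1079}{833} e_{4}


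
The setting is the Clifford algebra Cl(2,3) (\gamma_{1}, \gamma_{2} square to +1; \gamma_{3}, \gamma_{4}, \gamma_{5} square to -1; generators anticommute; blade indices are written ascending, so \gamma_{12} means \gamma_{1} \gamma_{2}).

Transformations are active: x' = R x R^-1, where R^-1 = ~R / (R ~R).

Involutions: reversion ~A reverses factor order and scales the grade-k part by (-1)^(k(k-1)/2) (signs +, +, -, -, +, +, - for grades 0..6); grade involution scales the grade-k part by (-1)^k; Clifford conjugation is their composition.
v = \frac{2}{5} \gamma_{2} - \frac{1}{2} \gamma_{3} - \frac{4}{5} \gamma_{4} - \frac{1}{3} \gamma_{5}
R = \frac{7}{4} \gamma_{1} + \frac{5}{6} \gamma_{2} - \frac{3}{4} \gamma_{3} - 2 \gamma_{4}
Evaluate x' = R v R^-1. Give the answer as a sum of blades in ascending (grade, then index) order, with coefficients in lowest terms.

~R = \frac{7}{4} \gamma_{1} + \frac{5}{6} \gamma_{2} - \frac{3}{4} \gamma_{3} - 2 \gamma_{4}, and R ~R = -\frac{29}{36}, so R^-1 = ~R / (-\frac{29}{36}).
R v = -\frac{197}{120} + \frac{7}{10} \gamma_{12} - \frac{7}{8} \gamma_{13} - \frac{7}{5} \gamma_{14} - \frac{7}{12} \gamma_{15} - \frac{7}{60} \gamma_{23} + \frac{2}{15} \gamma_{24} - \frac{5}{18} \gamma_{25} - \frac{2}{5} \gamma_{34} + \frac{1}{4} \gamma_{35} + \frac{2}{3} \gamma_{45}
Answer: \frac{4137}{580} \gamma_{1} + \frac{869}{290} \gamma_{2} - \frac{1483}{580} \gamma_{3} - \frac{1066}{145} \gamma_{4} + \frac{1}{3} \gamma_{5}


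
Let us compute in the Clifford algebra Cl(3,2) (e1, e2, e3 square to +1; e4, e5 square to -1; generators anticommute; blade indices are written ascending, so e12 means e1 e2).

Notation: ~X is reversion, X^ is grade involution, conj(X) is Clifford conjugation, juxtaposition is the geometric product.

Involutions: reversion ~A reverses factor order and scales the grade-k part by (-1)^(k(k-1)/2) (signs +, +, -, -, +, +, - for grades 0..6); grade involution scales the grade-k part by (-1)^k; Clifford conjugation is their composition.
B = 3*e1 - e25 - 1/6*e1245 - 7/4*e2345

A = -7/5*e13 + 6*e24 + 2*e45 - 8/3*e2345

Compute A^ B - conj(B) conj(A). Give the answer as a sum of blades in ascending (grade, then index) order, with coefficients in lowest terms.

first term: 14/3 + 21/5*e3 + 1/3*e12 + 4/9*e13 - e15 + 7/2*e23 + 2*e24 + 8/3*e34 + 21/2*e35 + 6*e45 + 18*e124 + 6*e145 - 7/5*e1235 - 49/20*e1245 + 7/30*e2345 - 8*e12345
second term: 14/3 - 21/5*e3 - 1/3*e12 - 4/9*e13 + e15 - 7/2*e23 - 2*e24 - 8/3*e34 - 21/2*e35 - 6*e45 + 18*e124 + 6*e145 - 7/5*e1235 - 49/20*e1245 + 7/30*e2345 + 8*e12345
Answer: 42/5*e3 + 2/3*e12 + 8/9*e13 - 2*e15 + 7*e23 + 4*e24 + 16/3*e34 + 21*e35 + 12*e45 - 16*e12345


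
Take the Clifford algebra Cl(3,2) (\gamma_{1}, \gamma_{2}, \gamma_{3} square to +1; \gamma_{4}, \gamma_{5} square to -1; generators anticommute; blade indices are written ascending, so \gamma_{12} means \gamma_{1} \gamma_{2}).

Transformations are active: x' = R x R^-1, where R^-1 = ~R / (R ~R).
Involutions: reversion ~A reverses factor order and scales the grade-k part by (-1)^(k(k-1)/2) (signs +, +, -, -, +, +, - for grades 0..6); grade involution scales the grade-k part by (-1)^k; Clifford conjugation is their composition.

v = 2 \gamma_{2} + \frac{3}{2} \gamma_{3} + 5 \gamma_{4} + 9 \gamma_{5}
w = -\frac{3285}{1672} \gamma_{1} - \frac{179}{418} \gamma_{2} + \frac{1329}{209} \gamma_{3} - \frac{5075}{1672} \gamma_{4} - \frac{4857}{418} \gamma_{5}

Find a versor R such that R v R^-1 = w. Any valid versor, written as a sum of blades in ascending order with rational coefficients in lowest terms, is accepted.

Here q(v) = q(w) = -\frac{399}{4}; the classical choice R = v + w = -\frac{3285}{1672} \gamma_{1} + \frac{657}{418} \gamma_{2} + \frac{3285}{418} \gamma_{3} + \frac{3285}{1672} \gamma_{4} - \frac{1095}{418} \gamma_{5} then realises v -> w under the sandwich.
Answer: -\frac{3285}{1672} \gamma_{1} + \frac{657}{418} \gamma_{2} + \frac{3285}{418} \gamma_{3} + \frac{3285}{1672} \gamma_{4} - \frac{1095}{418} \gamma_{5}


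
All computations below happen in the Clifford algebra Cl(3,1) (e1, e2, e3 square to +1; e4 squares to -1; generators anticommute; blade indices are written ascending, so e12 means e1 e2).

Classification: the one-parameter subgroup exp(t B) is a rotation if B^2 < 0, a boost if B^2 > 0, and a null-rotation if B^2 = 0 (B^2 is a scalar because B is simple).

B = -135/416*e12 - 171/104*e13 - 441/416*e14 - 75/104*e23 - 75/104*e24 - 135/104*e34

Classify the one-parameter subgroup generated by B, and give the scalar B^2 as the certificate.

B^2 term by term: the squares give (-135/416)^2*(e12)^2 + (-171/104)^2*(e13)^2 + (-441/416)^2*(e14)^2 + (-75/104)^2*(e23)^2 + (-75/104)^2*(e24)^2 + (-135/104)^2*(e34)^2 = 18225/173056*(-1) + 29241/10816*(-1) + 194481/173056*(+1) + 5625/10816*(-1) + 5625/10816*(+1) + 18225/10816*(+1) = 0 (each basis 2-blade squares to minus the product of its generators' squares); cross terms between blades sharing an index anticommute and cancel; the commuting (index-disjoint) pairs give grade-4 terms 2*c*c'*(blade product), which cancel blade by blade — e1234: 18225/21632 - 12825/5408 + 33075/21632 = 0 — confirming B is simple. So B^2 = 0.
Answer: null-rotation, certificate B^2 = 0. The class reads off the invariant scalar 0 directly.


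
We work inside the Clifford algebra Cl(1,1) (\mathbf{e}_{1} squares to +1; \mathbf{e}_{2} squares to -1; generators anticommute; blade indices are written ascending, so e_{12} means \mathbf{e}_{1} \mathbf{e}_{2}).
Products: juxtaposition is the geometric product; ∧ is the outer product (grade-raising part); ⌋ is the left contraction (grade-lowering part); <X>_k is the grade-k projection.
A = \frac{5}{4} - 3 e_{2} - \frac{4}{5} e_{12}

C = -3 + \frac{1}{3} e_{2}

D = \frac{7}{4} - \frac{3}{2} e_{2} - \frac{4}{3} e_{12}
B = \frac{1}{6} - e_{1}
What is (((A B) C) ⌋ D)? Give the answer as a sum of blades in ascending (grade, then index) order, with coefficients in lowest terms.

step 1: \frac{5}{24} - \frac{5}{4} e_{1} - \frac{13}{10} e_{2} - \frac{47}{15} e_{12}
step 2: -\frac{23}{120} + \frac{863}{180} e_{1} + \frac{1429}{360} e_{2} + \frac{539}{60} e_{12}
step 3: -\frac{9157}{1440} - \frac{1429}{270} e_{1} - \frac{13187}{2160} e_{2} + \frac{23}{90} e_{12}
Answer: -\frac{9157}{1440} - \frac{1429}{270} e_{1} - \frac{13187}{2160} e_{2} + \frac{23}{90} e_{12}


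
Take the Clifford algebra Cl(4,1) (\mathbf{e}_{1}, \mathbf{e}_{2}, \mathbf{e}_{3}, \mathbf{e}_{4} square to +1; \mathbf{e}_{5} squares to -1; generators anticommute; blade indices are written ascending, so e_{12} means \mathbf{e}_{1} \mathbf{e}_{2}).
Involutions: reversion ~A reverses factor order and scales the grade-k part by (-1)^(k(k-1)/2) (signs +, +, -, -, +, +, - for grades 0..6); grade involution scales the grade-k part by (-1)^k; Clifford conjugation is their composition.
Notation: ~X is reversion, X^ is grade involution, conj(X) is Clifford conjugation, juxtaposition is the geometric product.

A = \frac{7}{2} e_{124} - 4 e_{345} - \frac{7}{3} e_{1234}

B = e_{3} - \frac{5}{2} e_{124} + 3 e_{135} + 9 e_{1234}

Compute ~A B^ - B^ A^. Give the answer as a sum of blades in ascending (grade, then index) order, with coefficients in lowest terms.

first term: -\frac{49}{4} - \frac{77}{3} e_{3} - 12 e_{14} - 4 e_{45} - \frac{7}{3} e_{124} - 36 e_{125} + 7 e_{245} - \frac{7}{2} e_{1234} - 10 e_{1235} - \frac{21}{2} e_{2345}
second term: -\frac{49}{4} + \frac{77}{3} e_{3} + 12 e_{14} - 4 e_{45} + \frac{7}{3} e_{124} - 36 e_{125} + 7 e_{245} + \frac{7}{2} e_{1234} - 10 e_{1235} - \frac{21}{2} e_{2345}
Answer: -\frac{154}{3} e_{3} - 24 e_{14} - \frac{14}{3} e_{124} - 7 e_{1234}


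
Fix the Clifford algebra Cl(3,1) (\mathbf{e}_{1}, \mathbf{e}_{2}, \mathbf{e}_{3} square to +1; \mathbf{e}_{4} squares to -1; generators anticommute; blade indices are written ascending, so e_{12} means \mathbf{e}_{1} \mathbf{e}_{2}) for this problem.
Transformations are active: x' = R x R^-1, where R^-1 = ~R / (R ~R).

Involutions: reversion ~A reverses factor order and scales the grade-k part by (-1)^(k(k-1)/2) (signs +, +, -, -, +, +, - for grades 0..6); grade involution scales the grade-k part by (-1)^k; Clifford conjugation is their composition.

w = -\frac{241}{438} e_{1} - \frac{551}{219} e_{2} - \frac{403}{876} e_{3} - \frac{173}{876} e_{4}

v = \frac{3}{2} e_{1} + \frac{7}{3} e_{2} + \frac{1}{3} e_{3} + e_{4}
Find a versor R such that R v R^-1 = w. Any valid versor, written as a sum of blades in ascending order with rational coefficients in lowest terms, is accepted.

The midline construction: v and w both square to \frac{245}{36}, so reflecting in their sum \frac{208}{219} e_{1} - \frac{40}{219} e_{2} - \frac{37}{292} e_{3} + \frac{703}{876} e_{4} exchanges them.
Answer: \frac{208}{219} e_{1} - \frac{40}{219} e_{2} - \frac{37}{292} e_{3} + \frac{703}{876} e_{4}


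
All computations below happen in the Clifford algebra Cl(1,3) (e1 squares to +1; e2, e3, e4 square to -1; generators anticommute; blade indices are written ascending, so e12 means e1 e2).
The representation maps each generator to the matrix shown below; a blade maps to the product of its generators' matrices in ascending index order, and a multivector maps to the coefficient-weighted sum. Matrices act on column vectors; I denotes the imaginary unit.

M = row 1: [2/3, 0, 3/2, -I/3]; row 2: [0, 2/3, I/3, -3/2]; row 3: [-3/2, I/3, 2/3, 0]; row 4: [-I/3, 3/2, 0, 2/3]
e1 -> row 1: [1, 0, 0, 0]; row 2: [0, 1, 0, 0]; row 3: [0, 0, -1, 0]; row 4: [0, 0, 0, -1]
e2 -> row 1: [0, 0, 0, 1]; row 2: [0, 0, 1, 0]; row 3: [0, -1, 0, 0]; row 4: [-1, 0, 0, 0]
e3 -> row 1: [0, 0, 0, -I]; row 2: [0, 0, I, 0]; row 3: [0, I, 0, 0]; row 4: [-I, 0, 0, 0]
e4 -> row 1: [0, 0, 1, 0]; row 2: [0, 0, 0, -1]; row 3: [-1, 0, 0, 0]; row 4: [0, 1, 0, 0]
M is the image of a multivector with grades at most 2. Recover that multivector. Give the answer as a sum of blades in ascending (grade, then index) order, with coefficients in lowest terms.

Method: the blade images are trace-orthogonal — tr(rho(e_A) rho(e_B)^-1) = 4 if A = B and 0 otherwise — and rho(e_A)^-1 = (e_A)^2 * rho(e_A) with (e_A)^2 = +1 or -1, so the coefficient of e_A in the preimage is (e_A)^2 * tr(M rho(e_A))/4.
Nonzero projections over blades of grade <= 2: 1: (1)^2 = +1, tr(M 1) = 8/3, coefficient 2/3; e3: (e3)^2 = -1, tr(M rho(e3)) = -4/3, coefficient 1/3; e4: (e4)^2 = -1, tr(M rho(e4)) = -6, coefficient 3/2. Every other blade of grade <= 2 projects to 0.
Answer: 2/3 + 1/3*e3 + 3/2*e4


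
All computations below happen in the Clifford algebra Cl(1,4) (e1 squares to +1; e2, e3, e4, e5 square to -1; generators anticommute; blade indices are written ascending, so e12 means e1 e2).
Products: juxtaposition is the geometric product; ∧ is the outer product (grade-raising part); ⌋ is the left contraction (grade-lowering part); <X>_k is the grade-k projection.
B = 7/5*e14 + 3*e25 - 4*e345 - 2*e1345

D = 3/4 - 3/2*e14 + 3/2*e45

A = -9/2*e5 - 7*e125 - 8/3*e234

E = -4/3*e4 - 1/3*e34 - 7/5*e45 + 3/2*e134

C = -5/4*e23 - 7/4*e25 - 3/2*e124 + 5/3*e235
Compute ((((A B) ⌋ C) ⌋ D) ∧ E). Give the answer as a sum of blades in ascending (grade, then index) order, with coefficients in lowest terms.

step 1: 21*e1 - 27/2*e2 - 32/3*e25 - 18*e34 - 56/15*e123 + 16/3*e125 + 9*e134 - 63/10*e145 - 14*e234 + 49/5*e245 + 8*e345 - 28*e1234
step 2: -56/3 - 2495/72*e3 - 189/8*e5 + 81/4*e14 - 63/2*e24 + 45/2*e35
step 3: -355/8 - 567/16*e4 + 28*e14 - 28*e45
step 4: 355/6*e4 + 355/24*e34 + 497/8*e45 - 1065/16*e134
Answer: 355/6*e4 + 355/24*e34 + 497/8*e45 - 1065/16*e134


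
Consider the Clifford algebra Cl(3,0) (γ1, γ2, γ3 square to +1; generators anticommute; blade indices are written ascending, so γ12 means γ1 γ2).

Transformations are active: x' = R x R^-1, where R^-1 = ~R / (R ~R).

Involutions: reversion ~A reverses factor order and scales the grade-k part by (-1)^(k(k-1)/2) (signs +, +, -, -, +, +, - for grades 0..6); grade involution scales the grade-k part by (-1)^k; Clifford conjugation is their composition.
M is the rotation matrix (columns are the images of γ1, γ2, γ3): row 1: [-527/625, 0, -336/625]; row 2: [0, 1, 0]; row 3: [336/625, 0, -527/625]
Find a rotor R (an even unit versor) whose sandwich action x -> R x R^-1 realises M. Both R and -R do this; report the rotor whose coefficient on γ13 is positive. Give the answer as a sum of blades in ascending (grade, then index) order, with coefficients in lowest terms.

Method: write R = a + b12*γ12 + b13*γ13 + b23*γ23 with a^2 + b12^2 + b13^2 + b23^2 = 1 (so R^-1 = ~R). Expanding the columns R e_j ~R gives tr M = 4a^2 - 1 and, from the antisymmetric part, M21 - M12 = -4a*b12, M13 - M31 = 4a*b13, M32 - M23 = -4a*b23.
Here tr M = -429/625, so a^2 = (1 + tr M)/4 = 49/625 and a = ±7/25. Taking a = 7/25: M21 - M12 = 0, M13 - M31 = -672/625, M32 - M23 = 0, giving b12 = 0, b13 = -24/25, b23 = 0, i.e. R = 7/25 - 24/25*γ13.
Its γ13 coefficient is negative, so report the other preimage -R.
Answer: -7/25 + 24/25*γ13. Key observation: the double cover Spin(3) -> SO(3) sends R and -R to the same matrix (trace -429/625 here), so the stated sign of the γ13 coefficient is what selects one sheet.


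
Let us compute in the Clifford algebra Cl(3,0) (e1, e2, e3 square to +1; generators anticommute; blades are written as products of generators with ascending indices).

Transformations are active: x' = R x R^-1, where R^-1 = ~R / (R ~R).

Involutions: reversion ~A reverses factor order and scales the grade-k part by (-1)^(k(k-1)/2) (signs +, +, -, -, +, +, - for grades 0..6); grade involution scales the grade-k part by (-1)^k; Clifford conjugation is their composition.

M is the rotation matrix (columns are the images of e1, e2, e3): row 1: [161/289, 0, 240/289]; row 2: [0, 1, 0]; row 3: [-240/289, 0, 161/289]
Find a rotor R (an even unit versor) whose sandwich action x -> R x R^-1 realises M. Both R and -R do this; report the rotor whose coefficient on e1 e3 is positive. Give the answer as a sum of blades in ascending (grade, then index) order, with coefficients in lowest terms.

Method: write R = a + b12*e1 e2 + b13*e1 e3 + b23*e2 e3 with a^2 + b12^2 + b13^2 + b23^2 = 1 (so R^-1 = ~R). Expanding the columns R e_j ~R gives tr M = 4a^2 - 1 and, from the antisymmetric part, M21 - M12 = -4a*b12, M13 - M31 = 4a*b13, M32 - M23 = -4a*b23.
Here tr M = 611/289, so a^2 = (1 + tr M)/4 = 225/289 and a = ±15/17. Taking a = 15/17: M21 - M12 = 0, M13 - M31 = 480/289, M32 - M23 = 0, giving b12 = 0, b13 = 8/17, b23 = 0, i.e. R = 15/17 + 8/17*e1 e3.
Its e1 e3 coefficient is already positive.
Answer: 15/17 + 8/17*e1 e3. Why the constraint matters: R and -R act identically through the sandwich — M has trace 611/289 either way — so only the sign condition on e1 e3 picks one of the two preimages.


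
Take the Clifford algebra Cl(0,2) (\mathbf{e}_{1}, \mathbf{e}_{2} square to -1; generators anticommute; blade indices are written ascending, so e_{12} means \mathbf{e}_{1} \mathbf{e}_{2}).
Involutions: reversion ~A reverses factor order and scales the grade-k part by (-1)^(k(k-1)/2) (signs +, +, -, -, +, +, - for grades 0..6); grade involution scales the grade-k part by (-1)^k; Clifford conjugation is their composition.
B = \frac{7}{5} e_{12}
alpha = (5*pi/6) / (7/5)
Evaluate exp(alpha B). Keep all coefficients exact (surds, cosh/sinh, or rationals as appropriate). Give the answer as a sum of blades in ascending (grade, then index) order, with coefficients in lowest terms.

B^2 = (\frac{7}{5})^2*(e_{12})^2 = \frac{49}{25}*(-1) = -\frac{49}{25} (a basis 2-blade squares to minus the product of its generators' squares).
B^2 = -\frac{49}{25} — the series telescopes trigonometrically here: l = \frac{7}{5}, alpha*l = \frac{5 \pi}{6}, so exp(alpha B) = cos(\frac{5 \pi}{6}) + (sin(\frac{5 \pi}{6})/(\frac{7}{5}))*B = - \frac{\sqrt{3}}{2} + (\frac{5}{14})*B.
Answer: - \frac{\sqrt{3}}{2} + \frac{1}{2} e_{12}


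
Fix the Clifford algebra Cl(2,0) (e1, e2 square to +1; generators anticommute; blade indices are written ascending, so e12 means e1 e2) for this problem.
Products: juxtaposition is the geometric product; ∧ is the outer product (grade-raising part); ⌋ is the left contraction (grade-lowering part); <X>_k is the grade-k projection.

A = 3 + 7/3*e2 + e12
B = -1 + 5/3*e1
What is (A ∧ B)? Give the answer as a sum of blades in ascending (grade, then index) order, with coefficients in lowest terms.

step 1: -3 + 5*e1 - 7/3*e2 - 44/9*e12
Answer: -3 + 5*e1 - 7/3*e2 - 44/9*e12


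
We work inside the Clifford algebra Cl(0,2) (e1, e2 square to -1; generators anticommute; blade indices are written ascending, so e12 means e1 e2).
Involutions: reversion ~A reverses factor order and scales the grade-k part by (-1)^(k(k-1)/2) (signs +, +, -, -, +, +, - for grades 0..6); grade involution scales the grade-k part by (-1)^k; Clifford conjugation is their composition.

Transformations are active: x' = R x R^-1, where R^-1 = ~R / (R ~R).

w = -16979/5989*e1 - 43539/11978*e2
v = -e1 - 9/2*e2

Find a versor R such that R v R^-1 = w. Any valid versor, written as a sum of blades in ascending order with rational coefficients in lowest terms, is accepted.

Construction: equal norms (both -85/4) license R = v + w = -22968/5989*e1 - 48720/5989*e2 — nothing changes along that direction, while (v - w)/2 changes sign, so v maps onto w.
Answer: -22968/5989*e1 - 48720/5989*e2


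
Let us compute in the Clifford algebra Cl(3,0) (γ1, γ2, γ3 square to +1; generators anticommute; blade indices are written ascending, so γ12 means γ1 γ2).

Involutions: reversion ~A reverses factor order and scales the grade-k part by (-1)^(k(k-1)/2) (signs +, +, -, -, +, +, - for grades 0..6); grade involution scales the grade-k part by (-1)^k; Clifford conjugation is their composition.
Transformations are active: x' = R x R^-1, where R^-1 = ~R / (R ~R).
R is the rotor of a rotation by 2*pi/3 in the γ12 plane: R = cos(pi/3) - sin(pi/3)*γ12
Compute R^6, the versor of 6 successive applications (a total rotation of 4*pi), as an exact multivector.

The rotor phase is half the rotation angle and phases add under composition, so 6 steps in the γ12 plane accumulate phase 6*(pi/3) = 2*pi: R^6 = cos(2*pi) - sin(2*pi)*γ12.
cos(2*pi) = 1 and sin(2*pi) = 0, so R^6 = 1. The total rotation 4*pi is 2 full turns, so every vector returns to itself, yet the rotor is +1, back on the identity sheet (an even number of 2*pi turns).
Answer: 1


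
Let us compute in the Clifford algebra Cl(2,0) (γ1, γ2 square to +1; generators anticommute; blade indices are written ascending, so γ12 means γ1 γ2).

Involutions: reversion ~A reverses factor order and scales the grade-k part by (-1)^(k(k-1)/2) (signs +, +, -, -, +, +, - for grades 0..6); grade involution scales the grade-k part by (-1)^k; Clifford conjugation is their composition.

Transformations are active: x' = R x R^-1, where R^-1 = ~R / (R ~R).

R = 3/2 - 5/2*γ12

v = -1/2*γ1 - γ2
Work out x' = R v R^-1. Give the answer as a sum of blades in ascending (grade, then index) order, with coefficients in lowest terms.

~R = 3/2 + 5/2*γ12, and R ~R = 17/2, so R^-1 = ~R / (17/2).
R v = 7/4*γ1 - 11/4*γ2
Answer: 19/17*γ1 + 1/34*γ2


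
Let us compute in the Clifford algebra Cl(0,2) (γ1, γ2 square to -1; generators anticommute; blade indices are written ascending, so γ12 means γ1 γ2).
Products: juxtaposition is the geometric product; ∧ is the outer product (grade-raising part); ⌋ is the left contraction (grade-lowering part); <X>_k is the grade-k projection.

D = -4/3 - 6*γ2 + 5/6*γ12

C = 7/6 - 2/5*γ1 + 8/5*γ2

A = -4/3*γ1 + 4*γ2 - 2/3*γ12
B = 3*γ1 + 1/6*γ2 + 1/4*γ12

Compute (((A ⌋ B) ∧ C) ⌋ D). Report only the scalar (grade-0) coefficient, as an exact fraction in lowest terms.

step 1: 7/2 + γ1 + 1/3*γ2
step 2: 49/12 - 7/30*γ1 + 539/90*γ2 + 26/15*γ12
step 3: 1307/45 + 539/108*γ1 - 875/36*γ2 + 245/72*γ12
Answer: 1307/45


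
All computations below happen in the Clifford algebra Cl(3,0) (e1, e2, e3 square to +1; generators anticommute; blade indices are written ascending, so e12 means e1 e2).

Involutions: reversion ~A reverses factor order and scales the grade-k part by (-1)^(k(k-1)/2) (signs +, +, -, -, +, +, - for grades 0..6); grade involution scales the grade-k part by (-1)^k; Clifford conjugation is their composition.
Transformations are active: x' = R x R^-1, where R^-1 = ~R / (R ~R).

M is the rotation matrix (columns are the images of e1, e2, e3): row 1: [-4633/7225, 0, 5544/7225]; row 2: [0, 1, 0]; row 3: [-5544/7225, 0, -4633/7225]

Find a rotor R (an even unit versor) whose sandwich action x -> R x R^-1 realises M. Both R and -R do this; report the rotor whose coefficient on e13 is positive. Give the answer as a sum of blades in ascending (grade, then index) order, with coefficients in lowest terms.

Method: write R = a + b12*e12 + b13*e13 + b23*e23 with a^2 + b12^2 + b13^2 + b23^2 = 1 (so R^-1 = ~R). Expanding the columns R e_j ~R gives tr M = 4a^2 - 1 and, from the antisymmetric part, M21 - M12 = -4a*b12, M13 - M31 = 4a*b13, M32 - M23 = -4a*b23.
Here tr M = -2041/7225, so a^2 = (1 + tr M)/4 = 1296/7225 and a = ±36/85. Taking a = 36/85: M21 - M12 = 0, M13 - M31 = 11088/7225, M32 - M23 = 0, giving b12 = 0, b13 = 77/85, b23 = 0, i.e. R = 36/85 + 77/85*e13.
Its e13 coefficient is already positive.
Answer: 36/85 + 77/85*e13. Recall the cover is two-to-one: with M of trace -2041/7225, both preimages act alike, and the stated e13 sign chooses the sheet.


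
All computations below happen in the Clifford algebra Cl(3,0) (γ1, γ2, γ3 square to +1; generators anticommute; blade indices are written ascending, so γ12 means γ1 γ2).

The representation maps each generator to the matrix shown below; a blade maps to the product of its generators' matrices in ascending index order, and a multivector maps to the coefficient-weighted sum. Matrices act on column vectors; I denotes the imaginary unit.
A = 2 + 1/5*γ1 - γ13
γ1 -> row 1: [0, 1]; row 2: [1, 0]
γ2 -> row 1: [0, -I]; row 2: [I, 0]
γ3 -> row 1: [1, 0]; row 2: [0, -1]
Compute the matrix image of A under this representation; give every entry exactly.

Bivector images (products of the table entries): rho(γ13) = rho(γ1)rho(γ3) = row 1: [0, -1]; row 2: [1, 0].
M = (2)*1 + (1/5)*rho(γ1) + (-1)*rho(γ13), summed entrywise (1 is the identity matrix):
Answer: row 1: [2, 6/5]; row 2: [-4/5, 2]


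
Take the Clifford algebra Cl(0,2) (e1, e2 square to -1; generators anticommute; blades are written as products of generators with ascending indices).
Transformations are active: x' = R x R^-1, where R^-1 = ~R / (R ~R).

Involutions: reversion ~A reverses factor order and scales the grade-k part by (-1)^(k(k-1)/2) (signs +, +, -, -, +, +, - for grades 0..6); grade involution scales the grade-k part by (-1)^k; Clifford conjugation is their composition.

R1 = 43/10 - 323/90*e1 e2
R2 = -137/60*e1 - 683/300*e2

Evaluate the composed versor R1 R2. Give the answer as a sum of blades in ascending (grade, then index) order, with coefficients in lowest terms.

Distribute over the terms of R1 (each basis-blade product reordered to ascending indices, repeated generators contracted through their squares):
(43/10) R2 = -5891/600*e1 - 29369/3000*e2
(-323/90*e1 e2) R2 = -220609/27000*e1 + 44251/5400*e2
Summing the partial products and collecting blades:
Answer: -60713/3375*e1 - 21533/13500*e2
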